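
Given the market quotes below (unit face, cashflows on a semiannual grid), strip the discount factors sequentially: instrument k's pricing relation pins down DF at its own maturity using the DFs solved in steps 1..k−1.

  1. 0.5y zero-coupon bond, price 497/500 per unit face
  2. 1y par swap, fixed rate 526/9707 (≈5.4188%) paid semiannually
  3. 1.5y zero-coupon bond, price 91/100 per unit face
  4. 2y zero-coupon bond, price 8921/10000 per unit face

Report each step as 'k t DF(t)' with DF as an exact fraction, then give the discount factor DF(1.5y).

step 1 [0.5y] zero: DF = P = 497/500 ≈ 0.994000
step 2 [1y] swap r/2=263/9707: DF=(1 − 263/9707·(0.994000))/(1+263/9707) = 4737/5000 ≈ 0.947400
step 3 [1.5y] zero: DF = P = 91/100 ≈ 0.910000
step 4 [2y] zero: DF = P = 8921/10000 ≈ 0.892100

1 1/2 497/500
2 1 4737/5000
3 3/2 91/100
4 2 8921/10000
DF(1.5y) = 91/100 ≈ 0.910000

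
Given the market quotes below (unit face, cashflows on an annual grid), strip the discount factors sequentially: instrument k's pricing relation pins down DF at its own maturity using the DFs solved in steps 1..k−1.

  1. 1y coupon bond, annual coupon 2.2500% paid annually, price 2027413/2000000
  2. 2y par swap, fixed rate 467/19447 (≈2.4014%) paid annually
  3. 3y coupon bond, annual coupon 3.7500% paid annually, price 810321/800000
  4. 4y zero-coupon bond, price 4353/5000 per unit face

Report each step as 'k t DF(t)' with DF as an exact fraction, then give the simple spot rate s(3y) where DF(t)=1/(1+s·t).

step 1 [1y] bond c/1=9/400: DF=(2027413/2000000 − 9/400·(0))/(1+9/400) = 4957/5000 ≈ 0.991400
step 2 [2y] swap r/1=467/19447: DF=(1 − 467/19447·(0.991400))/(1+467/19447) = 9533/10000 ≈ 0.953300
step 3 [3y] bond c/1=3/80: DF=(810321/800000 − 3/80·(0.991400+0.953300))/(1+3/80) = 453/500 ≈ 0.906000
step 4 [4y] zero: DF = P = 4353/5000 ≈ 0.870600

1 1 4957/5000
2 2 9533/10000
3 3 453/500
4 4 4353/5000
s(3y) = (1/(453/500) − 1)/(3) = 47/1359 ≈ 3.4584%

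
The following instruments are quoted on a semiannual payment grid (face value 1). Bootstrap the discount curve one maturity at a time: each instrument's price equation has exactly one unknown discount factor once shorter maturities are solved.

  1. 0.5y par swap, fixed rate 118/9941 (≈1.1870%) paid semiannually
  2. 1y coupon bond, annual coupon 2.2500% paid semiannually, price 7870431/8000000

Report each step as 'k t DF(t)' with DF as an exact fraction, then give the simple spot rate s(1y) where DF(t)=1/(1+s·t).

step 1 [0.5y] swap r/2=59/9941: DF=(1 − 59/9941·(0))/(1+59/9941) = 9941/10000 ≈ 0.994100
step 2 [1y] bond c/2=9/800: DF=(7870431/8000000 − 9/800·(0.994100))/(1+9/800) = 4809/5000 ≈ 0.961800

1 1/2 9941/10000
2 1 4809/5000
s(1y) = (1/(4809/5000) − 1)/(1) = 191/4809 ≈ 3.9717%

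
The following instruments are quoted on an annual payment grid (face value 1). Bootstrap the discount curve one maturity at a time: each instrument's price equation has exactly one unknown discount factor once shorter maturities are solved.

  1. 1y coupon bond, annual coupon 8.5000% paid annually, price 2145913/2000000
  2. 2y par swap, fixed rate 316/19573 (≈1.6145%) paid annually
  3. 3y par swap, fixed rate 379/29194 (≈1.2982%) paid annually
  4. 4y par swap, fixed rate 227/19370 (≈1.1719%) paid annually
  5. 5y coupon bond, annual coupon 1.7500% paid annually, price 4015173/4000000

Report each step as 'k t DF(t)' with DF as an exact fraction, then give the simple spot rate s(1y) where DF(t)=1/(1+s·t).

1 1 9889/10000
2 2 2421/2500
3 3 9621/10000
4 4 4773/5000
5 5 9199/10000
s(1y) = (1/(9889/10000) − 1)/(1) = 111/9889 ≈ 1.1225%

step 1 [1y] bond c/1=17/200: DF=(2145913/2000000 − 17/200·(0))/(1+17/200) = 9889/10000 ≈ 0.988900
step 2 [2y] swap r/1=316/19573: DF=(1 − 316/19573·(0.988900))/(1+316/19573) = 2421/2500 ≈ 0.968400
step 3 [3y] swap r/1=379/29194: DF=(1 − 379/29194·(0.988900+0.968400))/(1+379/29194) = 9621/10000 ≈ 0.962100
step 4 [4y] swap r/1=227/19370: DF=(1 − 227/19370·(0.988900+0.968400+0.962100))/(1+227/19370) = 4773/5000 ≈ 0.954600
step 5 [5y] bond c/1=7/400: DF=(4015173/4000000 − 7/400·(0.988900+0.968400+0.962100+0.954600))/(1+7/400) = 9199/10000 ≈ 0.919900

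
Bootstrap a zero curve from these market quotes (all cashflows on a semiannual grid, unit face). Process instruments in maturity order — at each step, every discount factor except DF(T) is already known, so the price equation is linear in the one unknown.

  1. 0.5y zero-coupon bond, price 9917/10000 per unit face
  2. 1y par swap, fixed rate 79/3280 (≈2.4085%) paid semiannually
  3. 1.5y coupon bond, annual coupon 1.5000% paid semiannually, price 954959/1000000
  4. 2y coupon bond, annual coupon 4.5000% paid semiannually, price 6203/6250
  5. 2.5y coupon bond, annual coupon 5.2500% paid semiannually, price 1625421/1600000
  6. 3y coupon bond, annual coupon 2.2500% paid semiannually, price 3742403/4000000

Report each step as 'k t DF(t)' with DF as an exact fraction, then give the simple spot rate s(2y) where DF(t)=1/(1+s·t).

step 1 [0.5y] zero: DF = P = 9917/10000 ≈ 0.991700
step 2 [1y] swap r/2=79/6560: DF=(1 − 79/6560·(0.991700))/(1+79/6560) = 9763/10000 ≈ 0.976300
step 3 [1.5y] bond c/2=3/400: DF=(954959/1000000 − 3/400·(0.991700+0.976300))/(1+3/400) = 2333/2500 ≈ 0.933200
step 4 [2y] bond c/2=9/400: DF=(6203/6250 − 9/400·(0.991700+0.976300+0.933200))/(1+9/400) = 2267/2500 ≈ 0.906800
step 5 [2.5y] bond c/2=21/800: DF=(1625421/1600000 − 21/800·(0.991700+0.976300+0.933200+0.906800))/(1+21/800) = 357/400 ≈ 0.892500
step 6 [3y] bond c/2=9/800: DF=(3742403/4000000 − 9/800·(0.991700+0.976300+0.933200+0.906800+0.892500))/(1+9/800) = 8729/10000 ≈ 0.872900

1 1/2 9917/10000
2 1 9763/10000
3 3/2 2333/2500
4 2 2267/2500
5 5/2 357/400
6 3 8729/10000
s(2y) = (1/(2267/2500) − 1)/(2) = 233/4534 ≈ 5.1390%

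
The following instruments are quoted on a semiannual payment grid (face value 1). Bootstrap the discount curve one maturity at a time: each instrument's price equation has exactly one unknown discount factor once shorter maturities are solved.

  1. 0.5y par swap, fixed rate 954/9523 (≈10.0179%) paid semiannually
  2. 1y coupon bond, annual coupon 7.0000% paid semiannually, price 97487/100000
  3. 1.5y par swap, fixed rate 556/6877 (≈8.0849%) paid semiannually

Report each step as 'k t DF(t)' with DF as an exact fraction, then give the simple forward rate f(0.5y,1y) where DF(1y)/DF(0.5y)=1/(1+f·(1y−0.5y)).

step 1 [0.5y] swap r/2=477/9523: DF=(1 − 477/9523·(0))/(1+477/9523) = 9523/10000 ≈ 0.952300
step 2 [1y] bond c/2=7/200: DF=(97487/100000 − 7/200·(0.952300))/(1+7/200) = 9097/10000 ≈ 0.909700
step 3 [1.5y] swap r/2=278/6877: DF=(1 − 278/6877·(0.952300+0.909700))/(1+278/6877) = 1111/1250 ≈ 0.888800

1 1/2 9523/10000
2 1 9097/10000
3 3/2 1111/1250
f(0.5y,1y) = ((9523/10000)/(9097/10000) − 1)/(1/2) = 852/9097 ≈ 9.3657%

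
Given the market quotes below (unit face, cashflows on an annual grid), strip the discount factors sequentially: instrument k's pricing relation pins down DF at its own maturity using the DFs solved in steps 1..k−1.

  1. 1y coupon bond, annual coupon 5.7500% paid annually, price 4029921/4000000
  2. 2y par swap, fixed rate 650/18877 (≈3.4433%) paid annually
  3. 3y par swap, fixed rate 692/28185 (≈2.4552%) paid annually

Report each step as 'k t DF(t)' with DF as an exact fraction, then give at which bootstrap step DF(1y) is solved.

1 1 9527/10000
2 2 187/200
3 3 2327/2500
DF(1y) is solved at step 1

step 1 [1y] bond c/1=23/400: DF=(4029921/4000000 − 23/400·(0))/(1+23/400) = 9527/10000 ≈ 0.952700
step 2 [2y] swap r/1=650/18877: DF=(1 − 650/18877·(0.952700))/(1+650/18877) = 187/200 ≈ 0.935000
step 3 [3y] swap r/1=692/28185: DF=(1 − 692/28185·(0.952700+0.935000))/(1+692/28185) = 2327/2500 ≈ 0.930800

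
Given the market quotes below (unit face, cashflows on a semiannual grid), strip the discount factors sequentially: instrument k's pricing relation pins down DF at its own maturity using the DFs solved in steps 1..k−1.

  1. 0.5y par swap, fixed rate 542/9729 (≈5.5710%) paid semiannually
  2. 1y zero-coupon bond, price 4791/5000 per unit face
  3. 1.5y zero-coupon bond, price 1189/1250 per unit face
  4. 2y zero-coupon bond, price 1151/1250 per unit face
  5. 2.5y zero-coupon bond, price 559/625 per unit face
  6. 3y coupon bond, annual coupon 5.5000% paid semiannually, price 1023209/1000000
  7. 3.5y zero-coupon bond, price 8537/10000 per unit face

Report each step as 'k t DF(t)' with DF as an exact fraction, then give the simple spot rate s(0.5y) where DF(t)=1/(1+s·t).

1 1/2 9729/10000
2 1 4791/5000
3 3/2 1189/1250
4 2 1151/1250
5 5/2 559/625
6 3 8701/10000
7 7/2 8537/10000
s(0.5y) = (1/(9729/10000) − 1)/(1/2) = 542/9729 ≈ 5.5710%

step 1 [0.5y] swap r/2=271/9729: DF=(1 − 271/9729·(0))/(1+271/9729) = 9729/10000 ≈ 0.972900
step 2 [1y] zero: DF = P = 4791/5000 ≈ 0.958200
step 3 [1.5y] zero: DF = P = 1189/1250 ≈ 0.951200
step 4 [2y] zero: DF = P = 1151/1250 ≈ 0.920800
step 5 [2.5y] zero: DF = P = 559/625 ≈ 0.894400
step 6 [3y] bond c/2=11/400: DF=(1023209/1000000 − 11/400·(0.972900+0.958200+0.951200+0.920800+0.894400))/(1+11/400) = 8701/10000 ≈ 0.870100
step 7 [3.5y] zero: DF = P = 8537/10000 ≈ 0.853700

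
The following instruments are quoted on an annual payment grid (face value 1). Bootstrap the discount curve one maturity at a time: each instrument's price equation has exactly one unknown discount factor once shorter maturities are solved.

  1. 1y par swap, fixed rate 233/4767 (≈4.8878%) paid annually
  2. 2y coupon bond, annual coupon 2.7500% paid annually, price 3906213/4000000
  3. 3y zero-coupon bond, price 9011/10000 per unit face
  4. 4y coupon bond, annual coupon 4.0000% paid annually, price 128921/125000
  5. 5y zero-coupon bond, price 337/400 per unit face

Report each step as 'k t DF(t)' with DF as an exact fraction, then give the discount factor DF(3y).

1 1 4767/5000
2 2 9249/10000
3 3 9011/10000
4 4 553/625
5 5 337/400
DF(3y) = 9011/10000 ≈ 0.901100

step 1 [1y] swap r/1=233/4767: DF=(1 − 233/4767·(0))/(1+233/4767) = 4767/5000 ≈ 0.953400
step 2 [2y] bond c/1=11/400: DF=(3906213/4000000 − 11/400·(0.953400))/(1+11/400) = 9249/10000 ≈ 0.924900
step 3 [3y] zero: DF = P = 9011/10000 ≈ 0.901100
step 4 [4y] bond c/1=1/25: DF=(128921/125000 − 1/25·(0.953400+0.924900+0.901100))/(1+1/25) = 553/625 ≈ 0.884800
step 5 [5y] zero: DF = P = 337/400 ≈ 0.842500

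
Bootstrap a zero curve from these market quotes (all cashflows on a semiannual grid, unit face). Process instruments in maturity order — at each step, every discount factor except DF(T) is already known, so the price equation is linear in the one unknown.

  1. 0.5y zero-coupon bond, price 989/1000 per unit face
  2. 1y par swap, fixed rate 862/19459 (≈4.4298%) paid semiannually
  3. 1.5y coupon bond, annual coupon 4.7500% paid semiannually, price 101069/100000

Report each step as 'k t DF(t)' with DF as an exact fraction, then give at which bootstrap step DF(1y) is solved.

step 1 [0.5y] zero: DF = P = 989/1000 ≈ 0.989000
step 2 [1y] swap r/2=431/19459: DF=(1 − 431/19459·(0.989000))/(1+431/19459) = 9569/10000 ≈ 0.956900
step 3 [1.5y] bond c/2=19/800: DF=(101069/100000 − 19/800·(0.989000+0.956900))/(1+19/800) = 9421/10000 ≈ 0.942100

1 1/2 989/1000
2 1 9569/10000
3 3/2 9421/10000
DF(1y) is solved at step 2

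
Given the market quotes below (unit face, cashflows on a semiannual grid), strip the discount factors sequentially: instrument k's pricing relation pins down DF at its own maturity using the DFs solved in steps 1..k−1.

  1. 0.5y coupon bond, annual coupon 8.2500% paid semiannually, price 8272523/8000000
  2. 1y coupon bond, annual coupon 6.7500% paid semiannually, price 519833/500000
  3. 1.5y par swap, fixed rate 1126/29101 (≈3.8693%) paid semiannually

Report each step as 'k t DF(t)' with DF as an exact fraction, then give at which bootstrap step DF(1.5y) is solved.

1 1/2 9931/10000
2 1 9733/10000
3 3/2 9437/10000
DF(1.5y) is solved at step 3

step 1 [0.5y] bond c/2=33/800: DF=(8272523/8000000 − 33/800·(0))/(1+33/800) = 9931/10000 ≈ 0.993100
step 2 [1y] bond c/2=27/800: DF=(519833/500000 − 27/800·(0.993100))/(1+27/800) = 9733/10000 ≈ 0.973300
step 3 [1.5y] swap r/2=563/29101: DF=(1 − 563/29101·(0.993100+0.973300))/(1+563/29101) = 9437/10000 ≈ 0.943700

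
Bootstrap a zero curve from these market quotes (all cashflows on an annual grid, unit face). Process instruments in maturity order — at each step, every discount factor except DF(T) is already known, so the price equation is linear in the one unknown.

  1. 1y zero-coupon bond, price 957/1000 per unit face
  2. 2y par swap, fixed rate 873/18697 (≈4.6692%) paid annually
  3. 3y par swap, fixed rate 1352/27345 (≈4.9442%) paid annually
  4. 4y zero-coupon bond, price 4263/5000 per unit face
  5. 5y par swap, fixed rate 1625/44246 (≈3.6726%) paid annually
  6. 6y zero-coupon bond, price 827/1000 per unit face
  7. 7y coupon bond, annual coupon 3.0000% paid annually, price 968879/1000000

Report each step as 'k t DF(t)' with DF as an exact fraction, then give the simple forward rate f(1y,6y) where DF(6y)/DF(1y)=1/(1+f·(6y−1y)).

step 1 [1y] zero: DF = P = 957/1000 ≈ 0.957000
step 2 [2y] swap r/1=873/18697: DF=(1 − 873/18697·(0.957000))/(1+873/18697) = 9127/10000 ≈ 0.912700
step 3 [3y] swap r/1=1352/27345: DF=(1 − 1352/27345·(0.957000+0.912700))/(1+1352/27345) = 1081/1250 ≈ 0.864800
step 4 [4y] zero: DF = P = 4263/5000 ≈ 0.852600
step 5 [5y] swap r/1=1625/44246: DF=(1 − 1625/44246·(0.957000+0.912700+0.864800+0.852600))/(1+1625/44246) = 67/80 ≈ 0.837500
step 6 [6y] zero: DF = P = 827/1000 ≈ 0.827000
step 7 [7y] bond c/1=3/100: DF=(968879/1000000 − 3/100·(0.957000+0.912700+0.864800+0.852600+0.837500+0.827000))/(1+3/100) = 7877/10000 ≈ 0.787700

1 1 957/1000
2 2 9127/10000
3 3 1081/1250
4 4 4263/5000
5 5 67/80
6 6 827/1000
7 7 7877/10000
f(1y,6y) = ((957/1000)/(827/1000) − 1)/(5) = 26/827 ≈ 3.1439%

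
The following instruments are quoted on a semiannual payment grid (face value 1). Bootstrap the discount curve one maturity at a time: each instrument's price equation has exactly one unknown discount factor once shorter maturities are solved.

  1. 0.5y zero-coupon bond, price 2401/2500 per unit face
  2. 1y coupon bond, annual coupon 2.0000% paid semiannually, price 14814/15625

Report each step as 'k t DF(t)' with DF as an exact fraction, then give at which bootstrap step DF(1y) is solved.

step 1 [0.5y] zero: DF = P = 2401/2500 ≈ 0.960400
step 2 [1y] bond c/2=1/100: DF=(14814/15625 − 1/100·(0.960400))/(1+1/100) = 2323/2500 ≈ 0.929200

1 1/2 2401/2500
2 1 2323/2500
DF(1y) is solved at step 2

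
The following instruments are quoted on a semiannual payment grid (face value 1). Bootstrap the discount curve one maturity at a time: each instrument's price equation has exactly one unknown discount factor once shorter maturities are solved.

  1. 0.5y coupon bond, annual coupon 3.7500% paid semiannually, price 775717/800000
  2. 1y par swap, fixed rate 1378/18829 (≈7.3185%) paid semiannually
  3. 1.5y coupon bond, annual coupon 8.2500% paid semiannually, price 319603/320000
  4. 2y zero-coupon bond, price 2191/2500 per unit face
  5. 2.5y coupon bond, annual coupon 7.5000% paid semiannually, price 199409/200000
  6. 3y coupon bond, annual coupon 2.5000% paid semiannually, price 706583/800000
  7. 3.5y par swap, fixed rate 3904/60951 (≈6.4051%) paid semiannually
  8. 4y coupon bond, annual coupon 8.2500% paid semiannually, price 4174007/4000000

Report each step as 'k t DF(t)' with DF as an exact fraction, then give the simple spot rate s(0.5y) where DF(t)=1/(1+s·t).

1 1/2 4759/5000
2 1 9311/10000
3 3/2 4423/5000
4 2 2191/2500
5 5/2 8293/10000
6 3 8171/10000
7 7/2 503/625
8 4 7607/10000
s(0.5y) = (1/(4759/5000) − 1)/(1/2) = 482/4759 ≈ 10.1282%

step 1 [0.5y] bond c/2=3/160: DF=(775717/800000 − 3/160·(0))/(1+3/160) = 4759/5000 ≈ 0.951800
step 2 [1y] swap r/2=689/18829: DF=(1 − 689/18829·(0.951800))/(1+689/18829) = 9311/10000 ≈ 0.931100
step 3 [1.5y] bond c/2=33/800: DF=(319603/320000 − 33/800·(0.951800+0.931100))/(1+33/800) = 4423/5000 ≈ 0.884600
step 4 [2y] zero: DF = P = 2191/2500 ≈ 0.876400
step 5 [2.5y] bond c/2=3/80: DF=(199409/200000 − 3/80·(0.951800+0.931100+0.884600+0.876400))/(1+3/80) = 8293/10000 ≈ 0.829300
step 6 [3y] bond c/2=1/80: DF=(706583/800000 − 1/80·(0.951800+0.931100+0.884600+0.876400+0.829300))/(1+1/80) = 8171/10000 ≈ 0.817100
step 7 [3.5y] swap r/2=1952/60951: DF=(1 − 1952/60951·(0.951800+0.931100+0.884600+0.876400+0.829300+0.817100))/(1+1952/60951) = 503/625 ≈ 0.804800
step 8 [4y] bond c/2=33/800: DF=(4174007/4000000 − 33/800·(0.951800+0.931100+0.884600+0.876400+0.829300+0.817100+0.804800))/(1+33/800) = 7607/10000 ≈ 0.760700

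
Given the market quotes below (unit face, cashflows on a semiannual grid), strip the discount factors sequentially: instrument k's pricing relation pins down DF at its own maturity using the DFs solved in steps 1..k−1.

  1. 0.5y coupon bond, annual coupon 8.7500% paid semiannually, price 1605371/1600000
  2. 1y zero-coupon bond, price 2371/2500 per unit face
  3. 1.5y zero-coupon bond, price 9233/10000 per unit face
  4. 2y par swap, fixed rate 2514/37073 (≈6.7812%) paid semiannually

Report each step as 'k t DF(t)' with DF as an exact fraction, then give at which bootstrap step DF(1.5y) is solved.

1 1/2 9613/10000
2 1 2371/2500
3 3/2 9233/10000
4 2 8743/10000
DF(1.5y) is solved at step 3

step 1 [0.5y] bond c/2=7/160: DF=(1605371/1600000 − 7/160·(0))/(1+7/160) = 9613/10000 ≈ 0.961300
step 2 [1y] zero: DF = P = 2371/2500 ≈ 0.948400
step 3 [1.5y] zero: DF = P = 9233/10000 ≈ 0.923300
step 4 [2y] swap r/2=1257/37073: DF=(1 − 1257/37073·(0.961300+0.948400+0.923300))/(1+1257/37073) = 8743/10000 ≈ 0.874300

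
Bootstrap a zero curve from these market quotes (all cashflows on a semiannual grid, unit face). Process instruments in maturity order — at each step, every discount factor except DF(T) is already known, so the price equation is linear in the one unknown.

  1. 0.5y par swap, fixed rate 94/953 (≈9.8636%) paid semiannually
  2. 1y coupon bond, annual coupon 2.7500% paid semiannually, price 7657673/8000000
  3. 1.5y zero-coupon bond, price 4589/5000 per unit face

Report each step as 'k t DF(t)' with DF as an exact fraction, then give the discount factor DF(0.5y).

1 1/2 953/1000
2 1 9313/10000
3 3/2 4589/5000
DF(0.5y) = 953/1000 ≈ 0.953000

step 1 [0.5y] swap r/2=47/953: DF=(1 − 47/953·(0))/(1+47/953) = 953/1000 ≈ 0.953000
step 2 [1y] bond c/2=11/800: DF=(7657673/8000000 − 11/800·(0.953000))/(1+11/800) = 9313/10000 ≈ 0.931300
step 3 [1.5y] zero: DF = P = 4589/5000 ≈ 0.917800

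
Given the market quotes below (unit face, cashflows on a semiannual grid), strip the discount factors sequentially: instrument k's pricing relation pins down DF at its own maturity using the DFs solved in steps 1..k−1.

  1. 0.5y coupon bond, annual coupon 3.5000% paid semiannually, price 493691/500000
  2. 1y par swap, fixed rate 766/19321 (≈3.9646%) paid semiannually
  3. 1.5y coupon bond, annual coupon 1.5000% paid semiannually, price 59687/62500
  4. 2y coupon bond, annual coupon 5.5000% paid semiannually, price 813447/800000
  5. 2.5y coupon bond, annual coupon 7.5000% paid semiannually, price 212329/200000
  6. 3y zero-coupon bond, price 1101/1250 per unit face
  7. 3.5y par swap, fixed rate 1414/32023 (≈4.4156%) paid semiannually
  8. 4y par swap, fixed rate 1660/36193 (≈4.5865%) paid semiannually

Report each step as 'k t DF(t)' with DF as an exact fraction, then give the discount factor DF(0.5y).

step 1 [0.5y] bond c/2=7/400: DF=(493691/500000 − 7/400·(0))/(1+7/400) = 1213/1250 ≈ 0.970400
step 2 [1y] swap r/2=383/19321: DF=(1 − 383/19321·(0.970400))/(1+383/19321) = 9617/10000 ≈ 0.961700
step 3 [1.5y] bond c/2=3/400: DF=(59687/62500 − 3/400·(0.970400+0.961700))/(1+3/400) = 1867/2000 ≈ 0.933500
step 4 [2y] bond c/2=11/400: DF=(813447/800000 − 11/400·(0.970400+0.961700+0.933500))/(1+11/400) = 9129/10000 ≈ 0.912900
step 5 [2.5y] bond c/2=3/80: DF=(212329/200000 − 3/80·(0.970400+0.961700+0.933500+0.912900))/(1+3/80) = 8867/10000 ≈ 0.886700
step 6 [3y] zero: DF = P = 1101/1250 ≈ 0.880800
step 7 [3.5y] swap r/2=707/32023: DF=(1 − 707/32023·(0.970400+0.961700+0.933500+0.912900+0.886700+0.880800))/(1+707/32023) = 4293/5000 ≈ 0.858600
step 8 [4y] swap r/2=830/36193: DF=(1 − 830/36193·(0.970400+0.961700+0.933500+0.912900+0.886700+0.880800+0.858600))/(1+830/36193) = 417/500 ≈ 0.834000

1 1/2 1213/1250
2 1 9617/10000
3 3/2 1867/2000
4 2 9129/10000
5 5/2 8867/10000
6 3 1101/1250
7 7/2 4293/5000
8 4 417/500
DF(0.5y) = 1213/1250 ≈ 0.970400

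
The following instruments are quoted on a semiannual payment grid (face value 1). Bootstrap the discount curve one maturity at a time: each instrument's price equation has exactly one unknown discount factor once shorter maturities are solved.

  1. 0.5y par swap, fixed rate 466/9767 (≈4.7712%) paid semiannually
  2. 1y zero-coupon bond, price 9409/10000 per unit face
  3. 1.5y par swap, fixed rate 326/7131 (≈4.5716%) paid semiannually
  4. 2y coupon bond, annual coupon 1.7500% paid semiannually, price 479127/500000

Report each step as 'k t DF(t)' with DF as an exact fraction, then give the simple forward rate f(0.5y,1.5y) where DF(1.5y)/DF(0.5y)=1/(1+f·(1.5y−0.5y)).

1 1/2 9767/10000
2 1 9409/10000
3 3/2 2337/2500
4 2 2313/2500
f(0.5y,1.5y) = ((9767/10000)/(2337/2500) − 1)/(1) = 419/9348 ≈ 4.4822%

step 1 [0.5y] swap r/2=233/9767: DF=(1 − 233/9767·(0))/(1+233/9767) = 9767/10000 ≈ 0.976700
step 2 [1y] zero: DF = P = 9409/10000 ≈ 0.940900
step 3 [1.5y] swap r/2=163/7131: DF=(1 − 163/7131·(0.976700+0.940900))/(1+163/7131) = 2337/2500 ≈ 0.934800
step 4 [2y] bond c/2=7/800: DF=(479127/500000 − 7/800·(0.976700+0.940900+0.934800))/(1+7/800) = 2313/2500 ≈ 0.925200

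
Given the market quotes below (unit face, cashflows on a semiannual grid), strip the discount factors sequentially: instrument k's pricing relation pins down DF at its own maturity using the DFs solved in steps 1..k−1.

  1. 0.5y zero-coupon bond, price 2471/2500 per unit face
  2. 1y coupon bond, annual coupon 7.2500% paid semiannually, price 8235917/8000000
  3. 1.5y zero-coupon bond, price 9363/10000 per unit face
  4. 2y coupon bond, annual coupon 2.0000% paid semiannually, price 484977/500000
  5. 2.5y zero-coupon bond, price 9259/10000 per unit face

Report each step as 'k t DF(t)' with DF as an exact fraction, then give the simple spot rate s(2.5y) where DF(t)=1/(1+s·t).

1 1/2 2471/2500
2 1 9589/10000
3 3/2 9363/10000
4 2 4659/5000
5 5/2 9259/10000
s(2.5y) = (1/(9259/10000) − 1)/(5/2) = 1482/46295 ≈ 3.2012%

step 1 [0.5y] zero: DF = P = 2471/2500 ≈ 0.988400
step 2 [1y] bond c/2=29/800: DF=(8235917/8000000 − 29/800·(0.988400))/(1+29/800) = 9589/10000 ≈ 0.958900
step 3 [1.5y] zero: DF = P = 9363/10000 ≈ 0.936300
step 4 [2y] bond c/2=1/100: DF=(484977/500000 − 1/100·(0.988400+0.958900+0.936300))/(1+1/100) = 4659/5000 ≈ 0.931800
step 5 [2.5y] zero: DF = P = 9259/10000 ≈ 0.925900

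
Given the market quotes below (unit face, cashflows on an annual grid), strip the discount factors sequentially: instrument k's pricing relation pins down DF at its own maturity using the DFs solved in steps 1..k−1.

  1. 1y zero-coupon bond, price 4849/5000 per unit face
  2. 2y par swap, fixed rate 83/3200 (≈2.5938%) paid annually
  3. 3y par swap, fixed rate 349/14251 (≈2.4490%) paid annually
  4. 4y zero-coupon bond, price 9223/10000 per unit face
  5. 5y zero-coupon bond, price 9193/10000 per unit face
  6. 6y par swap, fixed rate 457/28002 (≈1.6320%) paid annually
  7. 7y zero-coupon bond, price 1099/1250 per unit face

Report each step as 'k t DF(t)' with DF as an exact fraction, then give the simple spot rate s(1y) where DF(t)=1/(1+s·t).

1 1 4849/5000
2 2 4751/5000
3 3 4651/5000
4 4 9223/10000
5 5 9193/10000
6 6 4543/5000
7 7 1099/1250
s(1y) = (1/(4849/5000) − 1)/(1) = 151/4849 ≈ 3.1140%

step 1 [1y] zero: DF = P = 4849/5000 ≈ 0.969800
step 2 [2y] swap r/1=83/3200: DF=(1 − 83/3200·(0.969800))/(1+83/3200) = 4751/5000 ≈ 0.950200
step 3 [3y] swap r/1=349/14251: DF=(1 − 349/14251·(0.969800+0.950200))/(1+349/14251) = 4651/5000 ≈ 0.930200
step 4 [4y] zero: DF = P = 9223/10000 ≈ 0.922300
step 5 [5y] zero: DF = P = 9193/10000 ≈ 0.919300
step 6 [6y] swap r/1=457/28002: DF=(1 − 457/28002·(0.969800+0.950200+0.930200+0.922300+0.919300))/(1+457/28002) = 4543/5000 ≈ 0.908600
step 7 [7y] zero: DF = P = 1099/1250 ≈ 0.879200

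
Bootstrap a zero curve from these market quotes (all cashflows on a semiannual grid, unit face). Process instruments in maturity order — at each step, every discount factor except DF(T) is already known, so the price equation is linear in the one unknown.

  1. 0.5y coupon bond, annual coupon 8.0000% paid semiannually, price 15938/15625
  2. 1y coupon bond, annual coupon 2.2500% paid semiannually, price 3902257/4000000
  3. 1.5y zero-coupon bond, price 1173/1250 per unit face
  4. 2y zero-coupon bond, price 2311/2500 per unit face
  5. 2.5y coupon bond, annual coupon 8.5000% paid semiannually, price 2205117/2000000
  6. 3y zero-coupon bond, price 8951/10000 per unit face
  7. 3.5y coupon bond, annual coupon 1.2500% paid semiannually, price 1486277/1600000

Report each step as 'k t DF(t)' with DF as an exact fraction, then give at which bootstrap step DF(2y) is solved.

step 1 [0.5y] bond c/2=1/25: DF=(15938/15625 − 1/25·(0))/(1+1/25) = 613/625 ≈ 0.980800
step 2 [1y] bond c/2=9/800: DF=(3902257/4000000 − 9/800·(0.980800))/(1+9/800) = 4769/5000 ≈ 0.953800
step 3 [1.5y] zero: DF = P = 1173/1250 ≈ 0.938400
step 4 [2y] zero: DF = P = 2311/2500 ≈ 0.924400
step 5 [2.5y] bond c/2=17/400: DF=(2205117/2000000 − 17/400·(0.980800+0.953800+0.938400+0.924400))/(1+17/400) = 2257/2500 ≈ 0.902800
step 6 [3y] zero: DF = P = 8951/10000 ≈ 0.895100
step 7 [3.5y] bond c/2=1/160: DF=(1486277/1600000 − 1/160·(0.980800+0.953800+0.938400+0.924400+0.902800+0.895100))/(1+1/160) = 2221/2500 ≈ 0.888400

1 1/2 613/625
2 1 4769/5000
3 3/2 1173/1250
4 2 2311/2500
5 5/2 2257/2500
6 3 8951/10000
7 7/2 2221/2500
DF(2y) is solved at step 4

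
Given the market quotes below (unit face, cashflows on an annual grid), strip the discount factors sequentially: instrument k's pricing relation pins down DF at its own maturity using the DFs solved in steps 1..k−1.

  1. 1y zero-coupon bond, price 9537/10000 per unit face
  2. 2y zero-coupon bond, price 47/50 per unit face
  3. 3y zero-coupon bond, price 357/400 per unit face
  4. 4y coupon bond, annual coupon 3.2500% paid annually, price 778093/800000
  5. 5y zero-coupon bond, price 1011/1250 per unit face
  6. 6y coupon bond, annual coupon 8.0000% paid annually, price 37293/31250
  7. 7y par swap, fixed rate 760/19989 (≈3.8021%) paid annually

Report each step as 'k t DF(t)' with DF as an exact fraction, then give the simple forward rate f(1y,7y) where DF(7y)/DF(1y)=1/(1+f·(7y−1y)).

1 1 9537/10000
2 2 47/50
3 3 357/400
4 4 8543/10000
5 5 1011/1250
6 6 3877/5000
7 7 193/250
f(1y,7y) = ((9537/10000)/(193/250) − 1)/(6) = 1817/46320 ≈ 3.9227%

step 1 [1y] zero: DF = P = 9537/10000 ≈ 0.953700
step 2 [2y] zero: DF = P = 47/50 ≈ 0.940000
step 3 [3y] zero: DF = P = 357/400 ≈ 0.892500
step 4 [4y] bond c/1=13/400: DF=(778093/800000 − 13/400·(0.953700+0.940000+0.892500))/(1+13/400) = 8543/10000 ≈ 0.854300
step 5 [5y] zero: DF = P = 1011/1250 ≈ 0.808800
step 6 [6y] bond c/1=2/25: DF=(37293/31250 − 2/25·(0.953700+0.940000+0.892500+0.854300+0.808800))/(1+2/25) = 3877/5000 ≈ 0.775400
step 7 [7y] swap r/1=760/19989: DF=(1 − 760/19989·(0.953700+0.940000+0.892500+0.854300+0.808800+0.775400))/(1+760/19989) = 193/250 ≈ 0.772000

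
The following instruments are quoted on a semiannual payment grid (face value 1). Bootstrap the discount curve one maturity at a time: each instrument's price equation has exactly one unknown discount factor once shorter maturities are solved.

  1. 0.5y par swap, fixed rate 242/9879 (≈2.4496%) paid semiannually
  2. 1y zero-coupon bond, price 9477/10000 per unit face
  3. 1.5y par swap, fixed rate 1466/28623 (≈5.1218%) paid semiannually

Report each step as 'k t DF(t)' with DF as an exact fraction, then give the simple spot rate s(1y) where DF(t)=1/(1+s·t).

step 1 [0.5y] swap r/2=121/9879: DF=(1 − 121/9879·(0))/(1+121/9879) = 9879/10000 ≈ 0.987900
step 2 [1y] zero: DF = P = 9477/10000 ≈ 0.947700
step 3 [1.5y] swap r/2=733/28623: DF=(1 − 733/28623·(0.987900+0.947700))/(1+733/28623) = 9267/10000 ≈ 0.926700

1 1/2 9879/10000
2 1 9477/10000
3 3/2 9267/10000
s(1y) = (1/(9477/10000) − 1)/(1) = 523/9477 ≈ 5.5186%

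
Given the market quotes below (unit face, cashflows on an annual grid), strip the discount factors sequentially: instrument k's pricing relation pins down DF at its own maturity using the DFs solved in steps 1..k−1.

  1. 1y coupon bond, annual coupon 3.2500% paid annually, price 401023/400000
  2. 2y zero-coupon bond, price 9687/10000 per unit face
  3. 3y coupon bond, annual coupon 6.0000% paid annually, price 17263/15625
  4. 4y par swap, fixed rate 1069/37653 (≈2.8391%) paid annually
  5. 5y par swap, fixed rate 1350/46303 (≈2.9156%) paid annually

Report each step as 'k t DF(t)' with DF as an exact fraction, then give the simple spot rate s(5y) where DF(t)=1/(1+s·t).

step 1 [1y] bond c/1=13/400: DF=(401023/400000 − 13/400·(0))/(1+13/400) = 971/1000 ≈ 0.971000
step 2 [2y] zero: DF = P = 9687/10000 ≈ 0.968700
step 3 [3y] bond c/1=3/50: DF=(17263/15625 − 3/50·(0.971000+0.968700))/(1+3/50) = 373/400 ≈ 0.932500
step 4 [4y] swap r/1=1069/37653: DF=(1 − 1069/37653·(0.971000+0.968700+0.932500))/(1+1069/37653) = 8931/10000 ≈ 0.893100
step 5 [5y] swap r/1=1350/46303: DF=(1 − 1350/46303·(0.971000+0.968700+0.932500+0.893100))/(1+1350/46303) = 173/200 ≈ 0.865000

1 1 971/1000
2 2 9687/10000
3 3 373/400
4 4 8931/10000
5 5 173/200
s(5y) = (1/(173/200) − 1)/(5) = 27/865 ≈ 3.1214%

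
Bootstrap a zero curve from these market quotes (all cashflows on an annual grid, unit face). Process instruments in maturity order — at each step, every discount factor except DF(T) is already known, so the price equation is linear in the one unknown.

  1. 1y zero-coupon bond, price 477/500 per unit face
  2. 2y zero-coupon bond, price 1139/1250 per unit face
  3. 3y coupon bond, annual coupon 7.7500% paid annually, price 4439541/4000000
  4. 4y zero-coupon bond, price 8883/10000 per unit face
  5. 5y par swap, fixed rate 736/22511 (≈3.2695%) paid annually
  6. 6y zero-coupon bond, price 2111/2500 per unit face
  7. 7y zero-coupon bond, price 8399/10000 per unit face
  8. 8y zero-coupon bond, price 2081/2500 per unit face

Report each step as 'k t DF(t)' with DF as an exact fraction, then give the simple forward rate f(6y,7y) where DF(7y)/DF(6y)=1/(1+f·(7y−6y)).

step 1 [1y] zero: DF = P = 477/500 ≈ 0.954000
step 2 [2y] zero: DF = P = 1139/1250 ≈ 0.911200
step 3 [3y] bond c/1=31/400: DF=(4439541/4000000 − 31/400·(0.954000+0.911200))/(1+31/400) = 8959/10000 ≈ 0.895900
step 4 [4y] zero: DF = P = 8883/10000 ≈ 0.888300
step 5 [5y] swap r/1=736/22511: DF=(1 − 736/22511·(0.954000+0.911200+0.895900+0.888300))/(1+736/22511) = 533/625 ≈ 0.852800
step 6 [6y] zero: DF = P = 2111/2500 ≈ 0.844400
step 7 [7y] zero: DF = P = 8399/10000 ≈ 0.839900
step 8 [8y] zero: DF = P = 2081/2500 ≈ 0.832400

1 1 477/500
2 2 1139/1250
3 3 8959/10000
4 4 8883/10000
5 5 533/625
6 6 2111/2500
7 7 8399/10000
8 8 2081/2500
f(6y,7y) = ((2111/2500)/(8399/10000) − 1)/(1) = 45/8399 ≈ 0.5358%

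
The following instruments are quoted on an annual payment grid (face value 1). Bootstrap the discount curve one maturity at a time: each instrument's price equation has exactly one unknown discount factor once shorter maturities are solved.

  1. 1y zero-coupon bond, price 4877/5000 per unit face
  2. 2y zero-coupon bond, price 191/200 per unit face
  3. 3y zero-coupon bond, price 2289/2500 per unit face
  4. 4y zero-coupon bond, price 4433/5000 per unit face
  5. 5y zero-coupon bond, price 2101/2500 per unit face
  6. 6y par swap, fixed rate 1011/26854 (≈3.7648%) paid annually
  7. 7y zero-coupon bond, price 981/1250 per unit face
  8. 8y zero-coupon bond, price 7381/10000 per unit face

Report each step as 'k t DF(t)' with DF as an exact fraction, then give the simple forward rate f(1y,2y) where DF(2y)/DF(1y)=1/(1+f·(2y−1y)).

1 1 4877/5000
2 2 191/200
3 3 2289/2500
4 4 4433/5000
5 5 2101/2500
6 6 3989/5000
7 7 981/1250
8 8 7381/10000
f(1y,2y) = ((4877/5000)/(191/200) − 1)/(1) = 102/4775 ≈ 2.1361%

step 1 [1y] zero: DF = P = 4877/5000 ≈ 0.975400
step 2 [2y] zero: DF = P = 191/200 ≈ 0.955000
step 3 [3y] zero: DF = P = 2289/2500 ≈ 0.915600
step 4 [4y] zero: DF = P = 4433/5000 ≈ 0.886600
step 5 [5y] zero: DF = P = 2101/2500 ≈ 0.840400
step 6 [6y] swap r/1=1011/26854: DF=(1 − 1011/26854·(0.975400+0.955000+0.915600+0.886600+0.840400))/(1+1011/26854) = 3989/5000 ≈ 0.797800
step 7 [7y] zero: DF = P = 981/1250 ≈ 0.784800
step 8 [8y] zero: DF = P = 7381/10000 ≈ 0.738100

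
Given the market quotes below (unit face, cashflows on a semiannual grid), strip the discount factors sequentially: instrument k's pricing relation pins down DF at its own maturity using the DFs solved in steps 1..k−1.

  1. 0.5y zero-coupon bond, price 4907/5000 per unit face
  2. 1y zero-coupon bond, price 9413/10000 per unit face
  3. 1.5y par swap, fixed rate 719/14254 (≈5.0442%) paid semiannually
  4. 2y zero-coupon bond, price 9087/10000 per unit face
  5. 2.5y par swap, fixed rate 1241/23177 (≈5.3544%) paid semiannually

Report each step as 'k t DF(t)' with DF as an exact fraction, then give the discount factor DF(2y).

step 1 [0.5y] zero: DF = P = 4907/5000 ≈ 0.981400
step 2 [1y] zero: DF = P = 9413/10000 ≈ 0.941300
step 3 [1.5y] swap r/2=719/28508: DF=(1 − 719/28508·(0.981400+0.941300))/(1+719/28508) = 9281/10000 ≈ 0.928100
step 4 [2y] zero: DF = P = 9087/10000 ≈ 0.908700
step 5 [2.5y] swap r/2=1241/46354: DF=(1 − 1241/46354·(0.981400+0.941300+0.928100+0.908700))/(1+1241/46354) = 8759/10000 ≈ 0.875900

1 1/2 4907/5000
2 1 9413/10000
3 3/2 9281/10000
4 2 9087/10000
5 5/2 8759/10000
DF(2y) = 9087/10000 ≈ 0.908700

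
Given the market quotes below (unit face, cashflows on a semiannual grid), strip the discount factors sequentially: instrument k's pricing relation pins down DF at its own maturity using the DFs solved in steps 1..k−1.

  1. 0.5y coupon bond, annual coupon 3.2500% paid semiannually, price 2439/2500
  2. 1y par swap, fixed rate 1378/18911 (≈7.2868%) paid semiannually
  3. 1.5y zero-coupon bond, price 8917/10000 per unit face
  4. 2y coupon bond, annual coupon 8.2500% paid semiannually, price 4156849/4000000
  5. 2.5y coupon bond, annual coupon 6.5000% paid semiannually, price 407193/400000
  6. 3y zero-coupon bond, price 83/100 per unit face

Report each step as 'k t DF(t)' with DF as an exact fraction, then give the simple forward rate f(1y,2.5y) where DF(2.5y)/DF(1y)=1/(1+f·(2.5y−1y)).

1 1/2 24/25
2 1 9311/10000
3 3/2 8917/10000
4 2 4439/5000
5 5/2 544/625
6 3 83/100
f(1y,2.5y) = ((9311/10000)/(544/625) − 1)/(3/2) = 607/13056 ≈ 4.6492%

step 1 [0.5y] bond c/2=13/800: DF=(2439/2500 − 13/800·(0))/(1+13/800) = 24/25 ≈ 0.960000
step 2 [1y] swap r/2=689/18911: DF=(1 − 689/18911·(0.960000))/(1+689/18911) = 9311/10000 ≈ 0.931100
step 3 [1.5y] zero: DF = P = 8917/10000 ≈ 0.891700
step 4 [2y] bond c/2=33/800: DF=(4156849/4000000 − 33/800·(0.960000+0.931100+0.891700))/(1+33/800) = 4439/5000 ≈ 0.887800
step 5 [2.5y] bond c/2=13/400: DF=(407193/400000 − 13/400·(0.960000+0.931100+0.891700+0.887800))/(1+13/400) = 544/625 ≈ 0.870400
step 6 [3y] zero: DF = P = 83/100 ≈ 0.830000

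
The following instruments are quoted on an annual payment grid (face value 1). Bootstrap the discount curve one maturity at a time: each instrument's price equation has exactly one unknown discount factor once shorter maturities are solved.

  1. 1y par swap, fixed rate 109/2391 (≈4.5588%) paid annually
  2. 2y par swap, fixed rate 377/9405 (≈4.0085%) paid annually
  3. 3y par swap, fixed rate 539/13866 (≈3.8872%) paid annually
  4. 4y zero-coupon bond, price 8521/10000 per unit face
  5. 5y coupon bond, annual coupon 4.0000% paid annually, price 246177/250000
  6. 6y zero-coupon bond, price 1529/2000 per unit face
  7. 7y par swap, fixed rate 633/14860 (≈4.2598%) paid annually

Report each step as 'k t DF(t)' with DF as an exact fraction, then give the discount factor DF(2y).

1 1 2391/2500
2 2 4623/5000
3 3 4461/5000
4 4 8521/10000
5 5 4037/5000
6 6 1529/2000
7 7 1867/2500
DF(2y) = 4623/5000 ≈ 0.924600

step 1 [1y] swap r/1=109/2391: DF=(1 − 109/2391·(0))/(1+109/2391) = 2391/2500 ≈ 0.956400
step 2 [2y] swap r/1=377/9405: DF=(1 − 377/9405·(0.956400))/(1+377/9405) = 4623/5000 ≈ 0.924600
step 3 [3y] swap r/1=539/13866: DF=(1 − 539/13866·(0.956400+0.924600))/(1+539/13866) = 4461/5000 ≈ 0.892200
step 4 [4y] zero: DF = P = 8521/10000 ≈ 0.852100
step 5 [5y] bond c/1=1/25: DF=(246177/250000 − 1/25·(0.956400+0.924600+0.892200+0.852100))/(1+1/25) = 4037/5000 ≈ 0.807400
step 6 [6y] zero: DF = P = 1529/2000 ≈ 0.764500
step 7 [7y] swap r/1=633/14860: DF=(1 − 633/14860·(0.956400+0.924600+0.892200+0.852100+0.807400+0.764500))/(1+633/14860) = 1867/2500 ≈ 0.746800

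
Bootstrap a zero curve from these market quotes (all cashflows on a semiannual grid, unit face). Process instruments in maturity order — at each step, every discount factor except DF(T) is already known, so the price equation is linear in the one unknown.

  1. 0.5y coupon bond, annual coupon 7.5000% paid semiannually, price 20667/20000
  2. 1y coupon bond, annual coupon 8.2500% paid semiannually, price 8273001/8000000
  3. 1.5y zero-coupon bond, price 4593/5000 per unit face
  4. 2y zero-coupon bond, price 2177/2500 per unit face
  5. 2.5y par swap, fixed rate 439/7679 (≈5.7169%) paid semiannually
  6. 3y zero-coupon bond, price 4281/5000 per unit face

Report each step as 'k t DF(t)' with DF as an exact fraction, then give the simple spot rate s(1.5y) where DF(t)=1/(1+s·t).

step 1 [0.5y] bond c/2=3/80: DF=(20667/20000 − 3/80·(0))/(1+3/80) = 249/250 ≈ 0.996000
step 2 [1y] bond c/2=33/800: DF=(8273001/8000000 − 33/800·(0.996000))/(1+33/800) = 9537/10000 ≈ 0.953700
step 3 [1.5y] zero: DF = P = 4593/5000 ≈ 0.918600
step 4 [2y] zero: DF = P = 2177/2500 ≈ 0.870800
step 5 [2.5y] swap r/2=439/15358: DF=(1 − 439/15358·(0.996000+0.953700+0.918600+0.870800))/(1+439/15358) = 8683/10000 ≈ 0.868300
step 6 [3y] zero: DF = P = 4281/5000 ≈ 0.856200

1 1/2 249/250
2 1 9537/10000
3 3/2 4593/5000
4 2 2177/2500
5 5/2 8683/10000
6 3 4281/5000
s(1.5y) = (1/(4593/5000) − 1)/(3/2) = 814/13779 ≈ 5.9075%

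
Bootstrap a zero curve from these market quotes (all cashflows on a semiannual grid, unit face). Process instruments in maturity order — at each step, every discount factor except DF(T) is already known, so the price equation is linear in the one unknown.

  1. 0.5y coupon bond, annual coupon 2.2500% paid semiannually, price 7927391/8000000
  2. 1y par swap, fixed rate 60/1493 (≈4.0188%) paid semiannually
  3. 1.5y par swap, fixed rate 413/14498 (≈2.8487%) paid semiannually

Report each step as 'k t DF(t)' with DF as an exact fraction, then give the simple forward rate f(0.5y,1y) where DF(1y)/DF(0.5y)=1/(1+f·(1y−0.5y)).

step 1 [0.5y] bond c/2=9/800: DF=(7927391/8000000 − 9/800·(0))/(1+9/800) = 9799/10000 ≈ 0.979900
step 2 [1y] swap r/2=30/1493: DF=(1 − 30/1493·(0.979900))/(1+30/1493) = 961/1000 ≈ 0.961000
step 3 [1.5y] swap r/2=413/28996: DF=(1 − 413/28996·(0.979900+0.961000))/(1+413/28996) = 9587/10000 ≈ 0.958700

1 1/2 9799/10000
2 1 961/1000
3 3/2 9587/10000
f(0.5y,1y) = ((9799/10000)/(961/1000) − 1)/(1/2) = 189/4805 ≈ 3.9334%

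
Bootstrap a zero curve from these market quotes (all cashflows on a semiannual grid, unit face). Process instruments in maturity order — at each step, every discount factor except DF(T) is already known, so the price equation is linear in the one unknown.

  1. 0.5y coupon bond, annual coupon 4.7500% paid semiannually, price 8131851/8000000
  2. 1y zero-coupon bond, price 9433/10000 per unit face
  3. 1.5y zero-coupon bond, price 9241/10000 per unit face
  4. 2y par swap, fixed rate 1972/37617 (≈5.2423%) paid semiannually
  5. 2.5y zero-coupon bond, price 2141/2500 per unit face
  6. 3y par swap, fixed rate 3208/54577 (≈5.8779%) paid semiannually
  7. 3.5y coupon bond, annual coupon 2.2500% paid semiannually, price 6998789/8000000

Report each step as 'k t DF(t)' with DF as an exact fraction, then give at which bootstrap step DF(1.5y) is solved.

step 1 [0.5y] bond c/2=19/800: DF=(8131851/8000000 − 19/800·(0))/(1+19/800) = 9929/10000 ≈ 0.992900
step 2 [1y] zero: DF = P = 9433/10000 ≈ 0.943300
step 3 [1.5y] zero: DF = P = 9241/10000 ≈ 0.924100
step 4 [2y] swap r/2=986/37617: DF=(1 − 986/37617·(0.992900+0.943300+0.924100))/(1+986/37617) = 4507/5000 ≈ 0.901400
step 5 [2.5y] zero: DF = P = 2141/2500 ≈ 0.856400
step 6 [3y] swap r/2=1604/54577: DF=(1 − 1604/54577·(0.992900+0.943300+0.924100+0.901400+0.856400))/(1+1604/54577) = 2099/2500 ≈ 0.839600
step 7 [3.5y] bond c/2=9/800: DF=(6998789/8000000 − 9/800·(0.992900+0.943300+0.924100+0.901400+0.856400+0.839600))/(1+9/800) = 2011/2500 ≈ 0.804400

1 1/2 9929/10000
2 1 9433/10000
3 3/2 9241/10000
4 2 4507/5000
5 5/2 2141/2500
6 3 2099/2500
7 7/2 2011/2500
DF(1.5y) is solved at step 3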